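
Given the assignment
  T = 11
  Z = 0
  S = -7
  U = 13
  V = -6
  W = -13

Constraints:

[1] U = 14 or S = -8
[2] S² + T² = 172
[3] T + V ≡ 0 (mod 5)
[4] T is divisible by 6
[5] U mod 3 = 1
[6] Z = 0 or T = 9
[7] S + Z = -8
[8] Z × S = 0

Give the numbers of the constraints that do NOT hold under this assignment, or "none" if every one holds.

The assignment fails constraints 1, 2, 4, and 7.

[1] U = 13 ≠ 14 and S = -7 ≠ -8; both disjuncts false  no
[2] S² + T² = (-7)² + 11² = 49 + 121 = 170, not 172  no
[3] T + V = 5; 5 mod 5 = 0  yes
[4] 11 = 6×1 + 5, so 6 does not divide 11  no
[5] 13 mod 3 = 1  yes
[6] Z = 0 = 0 (first disjunct)  yes
[7] S + Z = -7 + 0 = -7, not -8  no
[8] Z × S = 0 × (-7) = 0  yes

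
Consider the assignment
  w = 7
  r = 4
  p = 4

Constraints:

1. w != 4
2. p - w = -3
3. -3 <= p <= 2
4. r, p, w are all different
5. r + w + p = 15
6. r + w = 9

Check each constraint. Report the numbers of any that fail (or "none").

1. w = 7, and 7 ≠ 4  yes
2. p - w = 4 - 7 = -3  yes
3. p = 4 is outside [-3, 2]  no
4. r = p = 4, not all different  no
5. r + w + p = 4 + 7 + 4 = 15  yes
6. r + w = 4 + 7 = 11, not 9  no

No — constraints 3, 4, 6 are not satisfied.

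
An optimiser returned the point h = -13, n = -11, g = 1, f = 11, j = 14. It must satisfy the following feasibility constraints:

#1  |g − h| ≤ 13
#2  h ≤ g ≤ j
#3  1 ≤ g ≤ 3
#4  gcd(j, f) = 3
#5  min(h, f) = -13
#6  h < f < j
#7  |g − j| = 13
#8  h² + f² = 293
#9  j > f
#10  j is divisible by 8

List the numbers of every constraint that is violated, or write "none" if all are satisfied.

Constraints 1, 4, 8, and 10 are violated.

#1 |1 − (-13)| = 14; 14 > 13, exceeds bound 13  false
#2 values -13 ≤ 1 ≤ 14  true
#3 g = 1 lies in [1, 3]  true
#4 gcd(14, 11) = 1, not 3  false
#5 min(-13, 11) = -13  true
#6 values -13 < 11 < 14  true
#7 |1 − 14| = 13  true
#8 h² + f² = (-13)² + 11² = 169 + 121 = 290, not 293  false
#9 j = 14, f = 11; 14 > 11  true
#10 14 = 8×1 + 6, so 8 does not divide 14  false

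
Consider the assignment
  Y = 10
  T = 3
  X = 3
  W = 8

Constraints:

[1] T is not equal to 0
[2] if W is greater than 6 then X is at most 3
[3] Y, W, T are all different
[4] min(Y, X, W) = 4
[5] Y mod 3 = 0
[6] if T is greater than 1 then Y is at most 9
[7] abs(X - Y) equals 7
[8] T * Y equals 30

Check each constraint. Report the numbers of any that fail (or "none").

[1] T = 3, and 3 ≠ 0 — satisfied.
[2] W = 8 > 6, so we need X ≤ 3; X = 3 ≤ 3 — satisfied.
[3] values 10, 8, 3 are pairwise distinct — satisfied.
[4] min(10, 3, 8) = 3, not 4 — violated.
[5] 10 mod 3 = 1, not 0 — violated.
[6] T = 3 > 1, so we need Y ≤ 9; but Y = 10 > 9 — violated.
[7] abs(3 - 10) = 7 — satisfied.
[8] T * Y = 3 * 10 = 30 — satisfied.

The assignment fails constraints 4, 5, and 6.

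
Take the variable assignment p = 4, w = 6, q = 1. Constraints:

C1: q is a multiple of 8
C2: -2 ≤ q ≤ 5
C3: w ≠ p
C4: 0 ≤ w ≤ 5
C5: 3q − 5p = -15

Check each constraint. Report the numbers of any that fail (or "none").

C1: 1 = 8×0 + 1, so 8 does not divide 1  false
C2: q = 1 lies in [-2, 5]  true
C3: w = 6, p = 4; distinct  true
C4: w = 6 is outside [0, 5]  false
C5: 3q − 5p = 3(1) − 5(4) = -17, not -15  false

The assignment fails constraints 1, 4, and 5.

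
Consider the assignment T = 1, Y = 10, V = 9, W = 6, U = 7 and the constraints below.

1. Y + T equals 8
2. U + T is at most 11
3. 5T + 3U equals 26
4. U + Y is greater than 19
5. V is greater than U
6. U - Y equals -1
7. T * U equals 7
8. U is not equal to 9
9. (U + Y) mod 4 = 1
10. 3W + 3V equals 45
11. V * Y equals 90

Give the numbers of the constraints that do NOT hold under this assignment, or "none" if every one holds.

1. Y + T = 10 + 1 = 11, not 8  false
2. U + T = 7 + 1 = 8; 8 ≤ 11  true
3. 5T + 3U = 5(1) + 3(7) = 26  true
4. U + Y = 7 + 10 = 17; 17 ≤ 19, bound 19 not met  false
5. V = 9, U = 7; 9 > 7  true
6. U - Y = 7 - 10 = -3, not -1  false
7. T * U = 1 * 7 = 7  true
8. U = 7, and 7 ≠ 9  true
9. U + Y = 17; 17 mod 4 = 1  true
10. 3W + 3V = 3(6) + 3(9) = 45  true
11. V * Y = 9 * 10 = 90  true

The assignment fails constraints 1, 4, and 6.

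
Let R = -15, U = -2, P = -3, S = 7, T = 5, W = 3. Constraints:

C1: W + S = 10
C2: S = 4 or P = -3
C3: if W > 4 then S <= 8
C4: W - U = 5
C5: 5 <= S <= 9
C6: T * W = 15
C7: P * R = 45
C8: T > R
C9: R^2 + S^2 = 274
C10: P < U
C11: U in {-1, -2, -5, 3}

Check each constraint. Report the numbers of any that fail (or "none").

No violations.

C1: W + S = 3 + 7 = 10 — OK.
C2: S = 7 ≠ 4, but P = -3 = -3 (second disjunct) — OK.
C3: W = 3, not > 4; antecedent false, conditional vacuously true — OK.
C4: W - U = 3 - (-2) = 5 — OK.
C5: S = 7 lies in [5, 9] — OK.
C6: T * W = 5 * 3 = 15 — OK.
C7: P * R = -3 * (-15) = 45 — OK.
C8: T = 5, R = -15; 5 > -15 — OK.
C9: R^2 + S^2 = (-15)^2 + 7^2 = 225 + 49 = 274 — OK.
C10: P = -3, U = -2; -3 < -2 — OK.
C11: U = -2 is in {-1, -2, -5, 3} — OK.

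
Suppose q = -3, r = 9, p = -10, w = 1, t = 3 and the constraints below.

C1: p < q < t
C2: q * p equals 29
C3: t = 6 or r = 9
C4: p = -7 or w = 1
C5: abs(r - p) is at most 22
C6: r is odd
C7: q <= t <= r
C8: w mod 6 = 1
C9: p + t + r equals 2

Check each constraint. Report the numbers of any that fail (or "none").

The assignment fails constraint 2.

C1: values -10 < -3 < 3 — OK.
C2: q * p = -3 * (-10) = 30, not 29 — violated.
C3: t = 3 ≠ 6, but r = 9 = 9 (second disjunct) — OK.
C4: p = -10 ≠ -7, but w = 1 = 1 (second disjunct) — OK.
C5: abs(9 - (-10)) = 19; 19 ≤ 22 — OK.
C6: r = 9 is odd — OK.
C7: values -3 <= 3 <= 9 — OK.
C8: 1 mod 6 = 1 — OK.
C9: p + t + r = -10 + 3 + 9 = 2 — OK.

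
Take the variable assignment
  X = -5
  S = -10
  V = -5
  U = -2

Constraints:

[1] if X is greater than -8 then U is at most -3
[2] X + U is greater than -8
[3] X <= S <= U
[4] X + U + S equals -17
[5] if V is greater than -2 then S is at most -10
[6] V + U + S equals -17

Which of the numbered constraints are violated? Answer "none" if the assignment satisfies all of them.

Constraints 1, 3 are violated.

[1] X = -5 > -8, so we need U ≤ -3; but U = -2 > -3  ✗
[2] X + U = -5 + (-2) = -7; -7 > -8  ✓
[3] values -5, -10, -2; X = -5 is not <= S = -10  ✗
[4] X + U + S = -5 + (-2) + (-10) = -17  ✓
[5] V = -5, not > -2; antecedent false, conditional vacuously true  ✓
[6] V + U + S = -5 + (-2) + (-10) = -17  ✓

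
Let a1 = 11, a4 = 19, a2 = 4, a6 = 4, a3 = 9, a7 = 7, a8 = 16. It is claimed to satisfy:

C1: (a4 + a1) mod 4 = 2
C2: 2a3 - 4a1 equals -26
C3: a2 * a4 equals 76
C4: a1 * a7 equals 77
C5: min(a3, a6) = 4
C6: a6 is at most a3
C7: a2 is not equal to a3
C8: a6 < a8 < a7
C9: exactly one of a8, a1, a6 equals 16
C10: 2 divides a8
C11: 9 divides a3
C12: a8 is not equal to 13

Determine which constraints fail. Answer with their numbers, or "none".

Constraint 8 is violated.

C1: a4 + a1 = 30; 30 mod 4 = 2 — holds.
C2: 2a3 - 4a1 = 2(9) - 4(11) = -26 — holds.
C3: a2 * a4 = 4 * 19 = 76 — holds.
C4: a1 * a7 = 11 * 7 = 77 — holds.
C5: min(9, 4) = 4 — holds.
C6: a6 = 4, a3 = 9; 4 ≤ 9 — holds.
C7: a2 = 4, a3 = 9; distinct — holds.
C8: values 4, 16, 7; a8 = 16 is not < a7 = 7 — fails.
C9: a8=16, a1=11, a6=4; 1 of them equals 16 — holds.
C10: 16 / 2 = 8, so 2 divides 16 — holds.
C11: 9 / 9 = 1, so 9 divides 9 — holds.
C12: a8 = 16, and 16 ≠ 13 — holds.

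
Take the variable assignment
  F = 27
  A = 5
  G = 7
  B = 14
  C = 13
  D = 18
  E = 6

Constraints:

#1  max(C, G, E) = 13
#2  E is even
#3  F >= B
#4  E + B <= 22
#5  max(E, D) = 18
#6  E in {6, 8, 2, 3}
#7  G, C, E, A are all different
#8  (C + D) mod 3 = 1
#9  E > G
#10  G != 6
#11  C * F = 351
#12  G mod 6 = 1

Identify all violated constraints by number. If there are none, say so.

The assignment fails constraint 9.

#1 max(13, 7, 6) = 13 — holds.
#2 E = 6 is even — holds.
#3 F = 27, B = 14; 27 ≥ 14 — holds.
#4 E + B = 6 + 14 = 20; 20 ≤ 22 — holds.
#5 max(6, 18) = 18 — holds.
#6 E = 6 is in {6, 8, 2, 3} — holds.
#7 values 7, 13, 6, 5 are pairwise distinct — holds.
#8 C + D = 31; 31 mod 3 = 1 — holds.
#9 E = 6, G = 7; 6 ≤ 7 (want >) — fails.
#10 G = 7, and 7 ≠ 6 — holds.
#11 C * F = 13 * 27 = 351 — holds.
#12 7 mod 6 = 1 — holds.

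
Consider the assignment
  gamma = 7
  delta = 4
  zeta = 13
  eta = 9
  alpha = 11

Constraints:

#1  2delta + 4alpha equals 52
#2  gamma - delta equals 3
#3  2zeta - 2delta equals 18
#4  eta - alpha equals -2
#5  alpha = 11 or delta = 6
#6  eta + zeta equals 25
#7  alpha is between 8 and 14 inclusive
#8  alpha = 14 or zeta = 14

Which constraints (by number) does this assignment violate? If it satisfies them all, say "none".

#1 2delta + 4alpha = 2(4) + 4(11) = 52  yes
#2 gamma - delta = 7 - 4 = 3  yes
#3 2zeta - 2delta = 2(13) - 2(4) = 18  yes
#4 eta - alpha = 9 - 11 = -2  yes
#5 alpha = 11 = 11 (first disjunct)  yes
#6 eta + zeta = 9 + 13 = 22, not 25  no
#7 alpha = 11 lies in [8, 14]  yes
#8 alpha = 11 ≠ 14 and zeta = 13 ≠ 14; both disjuncts false  no

No — constraints 6 and 8 are not satisfied.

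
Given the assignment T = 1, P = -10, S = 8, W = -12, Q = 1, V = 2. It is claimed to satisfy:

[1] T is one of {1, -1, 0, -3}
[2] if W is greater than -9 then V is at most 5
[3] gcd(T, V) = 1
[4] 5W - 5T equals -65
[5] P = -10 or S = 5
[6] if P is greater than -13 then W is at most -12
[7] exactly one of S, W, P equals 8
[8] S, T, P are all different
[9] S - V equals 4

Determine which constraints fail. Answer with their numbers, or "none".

Constraint 9 is violated.

[1] T = 1 is in {1, -1, 0, -3}  ✓
[2] W = -12, not > -9; antecedent false, conditional vacuously true  ✓
[3] gcd(1, 2) = 1  ✓
[4] 5W - 5T = 5(-12) - 5(1) = -65  ✓
[5] P = -10 = -10 (first disjunct)  ✓
[6] P = -10 > -13, so we need W ≤ -12; W = -12 ≤ -12  ✓
[7] S=8, W=-12, P=-10; 1 of them equals 8  ✓
[8] values 8, 1, -10 are pairwise distinct  ✓
[9] S - V = 8 - 2 = 6, not 4  ✗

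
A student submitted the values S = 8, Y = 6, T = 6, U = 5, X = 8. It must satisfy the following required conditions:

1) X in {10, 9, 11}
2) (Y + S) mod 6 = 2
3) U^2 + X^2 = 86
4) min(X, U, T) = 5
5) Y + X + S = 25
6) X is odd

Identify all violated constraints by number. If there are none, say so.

No — constraints 1, 3, 5, and 6 are not satisfied.

1) X = 8 is not in {10, 9, 11} — violated.
2) Y + S = 14; 14 mod 6 = 2 — satisfied.
3) U^2 + X^2 = 5^2 + 8^2 = 25 + 64 = 89, not 86 — violated.
4) min(8, 5, 6) = 5 — satisfied.
5) Y + X + S = 6 + 8 + 8 = 22, not 25 — violated.
6) X = 8 is even — violated.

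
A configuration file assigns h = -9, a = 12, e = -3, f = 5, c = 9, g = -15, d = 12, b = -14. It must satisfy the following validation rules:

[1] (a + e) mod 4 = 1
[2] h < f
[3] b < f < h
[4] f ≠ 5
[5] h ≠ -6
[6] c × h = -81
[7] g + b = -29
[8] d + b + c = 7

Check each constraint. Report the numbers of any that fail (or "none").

[1] a + e = 9; 9 mod 4 = 1 — holds.
[2] h = -9, f = 5; -9 < 5 — holds.
[3] values -14, 5, -9; f = 5 is not < h = -9 — does not hold.
[4] f = 5, but 5 is required to differ — does not hold.
[5] h = -9, and -9 ≠ -6 — holds.
[6] c × h = 9 × (-9) = -81 — holds.
[7] g + b = -15 + (-14) = -29 — holds.
[8] d + b + c = 12 + (-14) + 9 = 7 — holds.

Constraints 3 and 4 do not hold.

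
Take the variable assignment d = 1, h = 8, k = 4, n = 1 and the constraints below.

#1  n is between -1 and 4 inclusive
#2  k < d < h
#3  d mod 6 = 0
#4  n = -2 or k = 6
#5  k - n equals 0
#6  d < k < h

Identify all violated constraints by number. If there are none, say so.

#1 n = 1 lies in [-1, 4] — satisfied.
#2 values 4, 1, 8; k = 4 is not < d = 1 — violated.
#3 1 mod 6 = 1, not 0 — violated.
#4 n = 1 ≠ -2 and k = 4 ≠ 6; both disjuncts false — violated.
#5 k - n = 4 - 1 = 3, not 0 — violated.
#6 values 1 < 4 < 8 — satisfied.

The assignment fails constraints 2, 3, 4, 5.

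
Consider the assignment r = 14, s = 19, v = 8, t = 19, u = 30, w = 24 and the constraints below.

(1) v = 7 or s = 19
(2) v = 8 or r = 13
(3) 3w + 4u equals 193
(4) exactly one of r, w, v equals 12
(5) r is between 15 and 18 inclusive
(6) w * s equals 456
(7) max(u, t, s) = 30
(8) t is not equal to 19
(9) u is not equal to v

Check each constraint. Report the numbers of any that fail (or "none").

(1) v = 8 ≠ 7, but s = 19 = 19 (second disjunct)  yes
(2) v = 8 = 8 (first disjunct)  yes
(3) 3w + 4u = 3(24) + 4(30) = 192, not 193  no
(4) r=14, w=24, v=8; 0 of them equal 12, not exactly one  no
(5) r = 14 is outside [15, 18]  no
(6) w * s = 24 * 19 = 456  yes
(7) max(30, 19, 19) = 30  yes
(8) t = 19, but 19 is required to differ  no
(9) u = 30, v = 8; distinct  yes

Constraints 3, 4, 5, and 8 do not hold.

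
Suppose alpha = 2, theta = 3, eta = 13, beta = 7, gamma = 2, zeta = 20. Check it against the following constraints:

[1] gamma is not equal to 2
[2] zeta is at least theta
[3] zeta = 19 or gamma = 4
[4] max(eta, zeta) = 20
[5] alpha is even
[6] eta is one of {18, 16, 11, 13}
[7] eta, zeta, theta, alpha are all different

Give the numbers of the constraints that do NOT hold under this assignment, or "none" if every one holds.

Constraints 1, 3 do not hold.

[1] gamma = 2, but 2 is required to differ — violated.
[2] zeta = 20, theta = 3; 20 ≥ 3 — OK.
[3] zeta = 20 ≠ 19 and gamma = 2 ≠ 4; both disjuncts false — violated.
[4] max(13, 20) = 20 — OK.
[5] alpha = 2 is even — OK.
[6] eta = 13 is in {18, 16, 11, 13} — OK.
[7] values 13, 20, 3, 2 are pairwise distinct — OK.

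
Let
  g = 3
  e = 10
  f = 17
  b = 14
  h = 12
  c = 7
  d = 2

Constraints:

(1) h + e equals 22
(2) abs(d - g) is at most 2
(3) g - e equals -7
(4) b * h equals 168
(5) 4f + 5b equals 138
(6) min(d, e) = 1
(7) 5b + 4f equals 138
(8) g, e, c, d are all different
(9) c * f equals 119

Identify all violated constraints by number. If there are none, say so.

(1) h + e = 12 + 10 = 22 — holds.
(2) abs(2 - 3) = 1; 1 ≤ 2 — holds.
(3) g - e = 3 - 10 = -7 — holds.
(4) b * h = 14 * 12 = 168 — holds.
(5) 4f + 5b = 4(17) + 5(14) = 138 — holds.
(6) min(2, 10) = 2, not 1 — fails.
(7) 5b + 4f = 5(14) + 4(17) = 138 — holds.
(8) values 3, 10, 7, 2 are pairwise distinct — holds.
(9) c * f = 7 * 17 = 119 — holds.

No — constraint 6 is not satisfied.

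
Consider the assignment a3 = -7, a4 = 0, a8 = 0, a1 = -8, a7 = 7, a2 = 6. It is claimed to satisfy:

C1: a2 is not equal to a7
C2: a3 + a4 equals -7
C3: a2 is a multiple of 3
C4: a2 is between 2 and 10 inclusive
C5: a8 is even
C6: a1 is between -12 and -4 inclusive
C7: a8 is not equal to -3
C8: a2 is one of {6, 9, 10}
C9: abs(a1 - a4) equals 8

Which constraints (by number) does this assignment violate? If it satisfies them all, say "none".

C1: a2 = 6, a7 = 7; distinct  OK
C2: a3 + a4 = -7 + 0 = -7  OK
C3: 6 / 3 = 2, so 3 divides 6  OK
C4: a2 = 6 lies in [2, 10]  OK
C5: a8 = 0 is even  OK
C6: a1 = -8 lies in [-12, -4]  OK
C7: a8 = 0, and 0 ≠ -3  OK
C8: a2 = 6 is in {6, 9, 10}  OK
C9: abs(-8 - 0) = 8  OK

No violations.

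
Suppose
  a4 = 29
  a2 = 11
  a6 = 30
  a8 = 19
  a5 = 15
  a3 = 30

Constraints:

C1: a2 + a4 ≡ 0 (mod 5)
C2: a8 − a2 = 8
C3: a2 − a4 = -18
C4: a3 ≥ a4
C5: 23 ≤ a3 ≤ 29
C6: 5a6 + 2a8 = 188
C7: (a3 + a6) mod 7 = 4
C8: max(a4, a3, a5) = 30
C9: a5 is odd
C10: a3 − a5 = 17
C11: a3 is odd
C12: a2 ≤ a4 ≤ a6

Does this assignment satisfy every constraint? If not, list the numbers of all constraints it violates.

C1: a2 + a4 = 40; 40 mod 5 = 0  ✓
C2: a8 − a2 = 19 − 11 = 8  ✓
C3: a2 − a4 = 11 − 29 = -18  ✓
C4: a3 = 30, a4 = 29; 30 ≥ 29  ✓
C5: a3 = 30 is outside [23, 29]  ✗
C6: 5a6 + 2a8 = 5(30) + 2(19) = 188  ✓
C7: a3 + a6 = 60; 60 mod 7 = 4  ✓
C8: max(29, 30, 15) = 30  ✓
C9: a5 = 15 is odd  ✓
C10: a3 − a5 = 30 − 15 = 15, not 17  ✗
C11: a3 = 30 is even  ✗
C12: values 11 ≤ 29 ≤ 30  ✓

Constraints 5, 10, 11 are violated.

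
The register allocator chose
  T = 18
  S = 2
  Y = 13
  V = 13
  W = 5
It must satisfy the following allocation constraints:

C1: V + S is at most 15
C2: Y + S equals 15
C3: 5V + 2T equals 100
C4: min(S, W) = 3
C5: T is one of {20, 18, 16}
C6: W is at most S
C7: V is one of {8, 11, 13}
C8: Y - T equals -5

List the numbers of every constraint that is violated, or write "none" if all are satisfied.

Constraints 3, 4, and 6 are violated.

C1: V + S = 13 + 2 = 15; 15 ≤ 15  true
C2: Y + S = 13 + 2 = 15  true
C3: 5V + 2T = 5(13) + 2(18) = 101, not 100  false
C4: min(2, 5) = 2, not 3  false
C5: T = 18 is in {20, 18, 16}  true
C6: W = 5, S = 2; 5 > 2 (want ≤)  false
C7: V = 13 is in {8, 11, 13}  true
C8: Y - T = 13 - 18 = -5  true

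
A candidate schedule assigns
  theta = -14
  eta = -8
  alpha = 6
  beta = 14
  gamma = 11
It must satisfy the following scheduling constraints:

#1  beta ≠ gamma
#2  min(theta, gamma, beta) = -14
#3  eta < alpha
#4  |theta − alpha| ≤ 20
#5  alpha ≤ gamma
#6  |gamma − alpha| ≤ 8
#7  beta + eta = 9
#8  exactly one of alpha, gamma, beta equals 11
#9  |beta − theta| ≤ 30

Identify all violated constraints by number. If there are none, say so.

#1 beta = 14, gamma = 11; distinct — holds.
#2 min(-14, 11, 14) = -14 — holds.
#3 eta = -8, alpha = 6; -8 < 6 — holds.
#4 |-14 − 6| = 20; 20 ≤ 20 — holds.
#5 alpha = 6, gamma = 11; 6 ≤ 11 — holds.
#6 |11 − 6| = 5; 5 ≤ 8 — holds.
#7 beta + eta = 14 + (-8) = 6, not 9 — does not hold.
#8 alpha=6, gamma=11, beta=14; 1 of them equals 11 — holds.
#9 |14 − (-14)| = 28; 28 ≤ 30 — holds.

Constraint 7 does not hold.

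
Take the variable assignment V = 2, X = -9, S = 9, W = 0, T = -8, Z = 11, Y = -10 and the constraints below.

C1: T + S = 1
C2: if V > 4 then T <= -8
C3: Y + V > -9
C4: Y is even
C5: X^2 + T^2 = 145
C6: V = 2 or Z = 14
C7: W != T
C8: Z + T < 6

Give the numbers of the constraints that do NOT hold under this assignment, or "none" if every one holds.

None — every constraint holds.

C1: T + S = -8 + 9 = 1 — OK.
C2: V = 2, not > 4; antecedent false, conditional vacuously true — OK.
C3: Y + V = -10 + 2 = -8; -8 > -9 — OK.
C4: Y = -10 is even — OK.
C5: X^2 + T^2 = (-9)^2 + (-8)^2 = 81 + 64 = 145 — OK.
C6: V = 2 = 2 (first disjunct) — OK.
C7: W = 0, T = -8; distinct — OK.
C8: Z + T = 11 + (-8) = 3; 3 < 6 — OK.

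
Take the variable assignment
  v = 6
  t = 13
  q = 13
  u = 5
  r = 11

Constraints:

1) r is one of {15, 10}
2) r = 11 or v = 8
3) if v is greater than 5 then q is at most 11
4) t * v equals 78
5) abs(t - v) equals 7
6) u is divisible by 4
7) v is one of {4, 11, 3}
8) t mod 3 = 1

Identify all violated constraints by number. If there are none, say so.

1) r = 11 is not in {15, 10} — does not hold.
2) r = 11 = 11 (first disjunct) — holds.
3) v = 6 > 5, so we need q ≤ 11; but q = 13 > 11 — does not hold.
4) t * v = 13 * 6 = 78 — holds.
5) abs(13 - 6) = 7 — holds.
6) 5 = 4*1 + 1, so 4 does not divide 5 — does not hold.
7) v = 6 is not in {4, 11, 3} — does not hold.
8) 13 mod 3 = 1 — holds.

Violated: 1, 3, 6, and 7.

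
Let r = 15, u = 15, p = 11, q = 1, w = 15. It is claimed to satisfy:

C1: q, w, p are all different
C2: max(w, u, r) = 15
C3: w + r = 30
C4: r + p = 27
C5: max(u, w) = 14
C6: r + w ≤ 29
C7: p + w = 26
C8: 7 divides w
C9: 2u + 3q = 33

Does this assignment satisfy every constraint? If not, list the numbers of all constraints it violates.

C1: values 1, 15, 11 are pairwise distinct — OK.
C2: max(15, 15, 15) = 15 — OK.
C3: w + r = 15 + 15 = 30 — OK.
C4: r + p = 15 + 11 = 26, not 27 — violated.
C5: max(15, 15) = 15, not 14 — violated.
C6: r + w = 15 + 15 = 30; 30 > 29, bound 29 not met — violated.
C7: p + w = 11 + 15 = 26 — OK.
C8: 15 = 7×2 + 1, so 7 does not divide 15 — violated.
C9: 2u + 3q = 2(15) + 3(1) = 33 — OK.

Constraints 4, 5, 6, 8 do not hold.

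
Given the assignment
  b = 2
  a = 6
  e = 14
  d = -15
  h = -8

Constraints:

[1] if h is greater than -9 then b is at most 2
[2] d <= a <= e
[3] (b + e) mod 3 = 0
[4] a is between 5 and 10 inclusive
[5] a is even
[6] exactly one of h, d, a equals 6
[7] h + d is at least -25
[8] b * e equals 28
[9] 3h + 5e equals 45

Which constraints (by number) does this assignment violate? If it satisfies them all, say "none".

[1] h = -8 > -9, so we need b ≤ 2; b = 2 ≤ 2  holds
[2] values -15 <= 6 <= 14  holds
[3] b + e = 16; 16 mod 3 = 1, not 0  fails
[4] a = 6 lies in [5, 10]  holds
[5] a = 6 is even  holds
[6] h=-8, d=-15, a=6; 1 of them equals 6  holds
[7] h + d = -8 + (-15) = -23; -23 ≥ -25  holds
[8] b * e = 2 * 14 = 28  holds
[9] 3h + 5e = 3(-8) + 5(14) = 46, not 45  fails

Constraints 3 and 9 do not hold.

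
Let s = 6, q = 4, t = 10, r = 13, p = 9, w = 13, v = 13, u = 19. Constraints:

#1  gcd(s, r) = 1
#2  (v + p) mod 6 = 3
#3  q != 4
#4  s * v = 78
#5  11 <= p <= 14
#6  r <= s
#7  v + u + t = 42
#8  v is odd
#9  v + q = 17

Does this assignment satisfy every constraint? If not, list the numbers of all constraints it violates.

Violated: 2, 3, 5, and 6.

#1 gcd(6, 13) = 1  yes
#2 v + p = 22; 22 mod 6 = 4, not 3  no
#3 q = 4, but 4 is required to differ  no
#4 s * v = 6 * 13 = 78  yes
#5 p = 9 is outside [11, 14]  no
#6 r = 13, s = 6; 13 > 6 (want ≤)  no
#7 v + u + t = 13 + 19 + 10 = 42  yes
#8 v = 13 is odd  yes
#9 v + q = 13 + 4 = 17  yes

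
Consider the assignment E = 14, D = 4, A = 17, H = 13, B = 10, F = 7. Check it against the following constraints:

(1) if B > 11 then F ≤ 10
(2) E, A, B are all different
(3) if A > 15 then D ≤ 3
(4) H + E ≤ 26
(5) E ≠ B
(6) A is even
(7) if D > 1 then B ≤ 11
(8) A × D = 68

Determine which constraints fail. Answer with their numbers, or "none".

Violated: 3, 4, 6.

(1) B = 10, not > 11; antecedent false, conditional vacuously true — holds.
(2) values 14, 17, 10 are pairwise distinct — holds.
(3) A = 17 > 15, so we need D ≤ 3; but D = 4 > 3 — fails.
(4) H + E = 13 + 14 = 27; 27 > 26, bound 26 not met — fails.
(5) E = 14, B = 10; distinct — holds.
(6) A = 17 is odd — fails.
(7) D = 4 > 1, so we need B ≤ 11; B = 10 ≤ 11 — holds.
(8) A × D = 17 × 4 = 68 — holds.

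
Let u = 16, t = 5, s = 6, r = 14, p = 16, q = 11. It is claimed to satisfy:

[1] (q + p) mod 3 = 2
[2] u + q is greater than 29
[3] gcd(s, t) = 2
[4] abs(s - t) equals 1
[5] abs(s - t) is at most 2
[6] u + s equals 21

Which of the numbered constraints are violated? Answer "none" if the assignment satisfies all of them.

[1] q + p = 27; 27 mod 3 = 0, not 2 — does not hold.
[2] u + q = 16 + 11 = 27; 27 ≤ 29, bound 29 not met — does not hold.
[3] gcd(6, 5) = 1, not 2 — does not hold.
[4] abs(6 - 5) = 1 — holds.
[5] abs(6 - 5) = 1; 1 ≤ 2 — holds.
[6] u + s = 16 + 6 = 22, not 21 — does not hold.

The assignment fails constraints 1, 2, 3, 6.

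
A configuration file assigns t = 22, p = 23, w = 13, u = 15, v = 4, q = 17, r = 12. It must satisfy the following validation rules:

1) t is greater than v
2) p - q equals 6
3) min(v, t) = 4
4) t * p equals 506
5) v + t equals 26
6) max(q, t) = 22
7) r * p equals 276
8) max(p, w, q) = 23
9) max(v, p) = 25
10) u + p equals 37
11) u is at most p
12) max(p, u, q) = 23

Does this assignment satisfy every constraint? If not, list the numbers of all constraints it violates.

No — constraints 9, 10 are not satisfied.

1) t = 22, v = 4; 22 > 4  ✔
2) p - q = 23 - 17 = 6  ✔
3) min(4, 22) = 4  ✔
4) t * p = 22 * 23 = 506  ✔
5) v + t = 4 + 22 = 26  ✔
6) max(17, 22) = 22  ✔
7) r * p = 12 * 23 = 276  ✔
8) max(23, 13, 17) = 23  ✔
9) max(4, 23) = 23, not 25  ✘
10) u + p = 15 + 23 = 38, not 37  ✘
11) u = 15, p = 23; 15 ≤ 23  ✔
12) max(23, 15, 17) = 23  ✔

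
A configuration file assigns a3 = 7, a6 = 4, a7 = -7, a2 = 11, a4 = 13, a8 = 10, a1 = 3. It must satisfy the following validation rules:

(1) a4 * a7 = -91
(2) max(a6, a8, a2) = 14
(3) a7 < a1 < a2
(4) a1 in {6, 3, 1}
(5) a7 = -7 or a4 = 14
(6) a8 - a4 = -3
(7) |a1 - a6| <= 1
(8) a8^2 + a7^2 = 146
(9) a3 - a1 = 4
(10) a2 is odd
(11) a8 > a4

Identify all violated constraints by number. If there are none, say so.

(1) a4 * a7 = 13 * (-7) = -91  yes
(2) max(4, 10, 11) = 11, not 14  no
(3) values -7 < 3 < 11  yes
(4) a1 = 3 is in {6, 3, 1}  yes
(5) a7 = -7 = -7 (first disjunct)  yes
(6) a8 - a4 = 10 - 13 = -3  yes
(7) |3 - 4| = 1; 1 ≤ 1  yes
(8) a8^2 + a7^2 = 10^2 + (-7)^2 = 100 + 49 = 149, not 146  no
(9) a3 - a1 = 7 - 3 = 4  yes
(10) a2 = 11 is odd  yes
(11) a8 = 10, a4 = 13; 10 ≤ 13 (want >)  no

The assignment fails constraints 2, 8, and 11.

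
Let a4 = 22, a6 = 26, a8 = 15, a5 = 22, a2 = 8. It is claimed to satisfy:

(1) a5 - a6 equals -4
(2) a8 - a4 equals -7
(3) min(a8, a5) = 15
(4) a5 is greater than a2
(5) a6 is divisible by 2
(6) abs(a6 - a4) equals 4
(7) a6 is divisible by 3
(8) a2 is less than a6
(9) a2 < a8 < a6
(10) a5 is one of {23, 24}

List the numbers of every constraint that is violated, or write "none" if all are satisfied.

Violated: 7 and 10.

(1) a5 - a6 = 22 - 26 = -4 — holds.
(2) a8 - a4 = 15 - 22 = -7 — holds.
(3) min(15, 22) = 15 — holds.
(4) a5 = 22, a2 = 8; 22 > 8 — holds.
(5) 26 / 2 = 13, so 2 divides 26 — holds.
(6) abs(26 - 22) = 4 — holds.
(7) 26 = 3*8 + 2, so 3 does not divide 26 — fails.
(8) a2 = 8, a6 = 26; 8 < 26 — holds.
(9) values 8 < 15 < 26 — holds.
(10) a5 = 22 is not in {23, 24} — fails.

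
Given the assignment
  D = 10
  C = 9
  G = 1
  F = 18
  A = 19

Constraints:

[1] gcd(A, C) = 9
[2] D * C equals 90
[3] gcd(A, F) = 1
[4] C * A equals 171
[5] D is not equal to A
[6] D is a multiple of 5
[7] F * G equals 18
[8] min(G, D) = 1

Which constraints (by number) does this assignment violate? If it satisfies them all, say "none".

[1] gcd(19, 9) = 1, not 9 — violated.
[2] D * C = 10 * 9 = 90 — satisfied.
[3] gcd(19, 18) = 1 — satisfied.
[4] C * A = 9 * 19 = 171 — satisfied.
[5] D = 10, A = 19; distinct — satisfied.
[6] 10 / 5 = 2, so 5 divides 10 — satisfied.
[7] F * G = 18 * 1 = 18 — satisfied.
[8] min(1, 10) = 1 — satisfied.

The assignment fails constraint 1.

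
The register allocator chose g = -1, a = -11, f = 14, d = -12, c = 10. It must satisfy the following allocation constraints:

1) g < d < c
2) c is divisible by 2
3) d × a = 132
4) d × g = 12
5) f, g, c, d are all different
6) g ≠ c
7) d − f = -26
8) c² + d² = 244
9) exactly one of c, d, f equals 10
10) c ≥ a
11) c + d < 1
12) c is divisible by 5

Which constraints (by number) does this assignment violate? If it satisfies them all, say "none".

Constraint 1 does not hold.

1) values -1, -12, 10; g = -1 is not < d = -12 — violated.
2) 10 / 2 = 5, so 2 divides 10 — satisfied.
3) d × a = -12 × (-11) = 132 — satisfied.
4) d × g = -12 × (-1) = 12 — satisfied.
5) values 14, -1, 10, -12 are pairwise distinct — satisfied.
6) g = -1, c = 10; distinct — satisfied.
7) d − f = -12 − 14 = -26 — satisfied.
8) c² + d² = 10² + (-12)² = 100 + 144 = 244 — satisfied.
9) c=10, d=-12, f=14; 1 of them equals 10 — satisfied.
10) c = 10, a = -11; 10 ≥ -11 — satisfied.
11) c + d = 10 + (-12) = -2; -2 < 1 — satisfied.
12) 10 / 5 = 2, so 5 divides 10 — satisfied.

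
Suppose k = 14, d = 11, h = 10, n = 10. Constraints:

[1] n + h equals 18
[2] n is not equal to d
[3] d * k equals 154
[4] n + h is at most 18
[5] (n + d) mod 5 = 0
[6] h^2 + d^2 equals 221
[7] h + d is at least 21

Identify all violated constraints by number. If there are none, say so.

[1] n + h = 10 + 10 = 20, not 18 — does not hold.
[2] n = 10, d = 11; distinct — holds.
[3] d * k = 11 * 14 = 154 — holds.
[4] n + h = 10 + 10 = 20; 20 > 18, bound 18 not met — does not hold.
[5] n + d = 21; 21 mod 5 = 1, not 0 — does not hold.
[6] h^2 + d^2 = 10^2 + 11^2 = 100 + 121 = 221 — holds.
[7] h + d = 10 + 11 = 21; 21 ≥ 21 — holds.

No — constraints 1, 4, and 5 are not satisfied.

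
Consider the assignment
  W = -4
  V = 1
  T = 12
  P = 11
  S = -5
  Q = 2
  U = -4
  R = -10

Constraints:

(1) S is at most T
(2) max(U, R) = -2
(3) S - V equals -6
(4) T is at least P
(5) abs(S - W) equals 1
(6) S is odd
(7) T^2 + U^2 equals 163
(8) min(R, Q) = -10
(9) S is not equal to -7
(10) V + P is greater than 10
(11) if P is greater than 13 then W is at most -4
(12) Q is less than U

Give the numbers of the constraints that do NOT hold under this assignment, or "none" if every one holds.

(1) S = -5, T = 12; -5 ≤ 12 — holds.
(2) max(-4, -10) = -4, not -2 — does not hold.
(3) S - V = -5 - 1 = -6 — holds.
(4) T = 12, P = 11; 12 ≥ 11 — holds.
(5) abs(-5 - (-4)) = 1 — holds.
(6) S = -5 is odd — holds.
(7) T^2 + U^2 = 12^2 + (-4)^2 = 144 + 16 = 160, not 163 — does not hold.
(8) min(-10, 2) = -10 — holds.
(9) S = -5, and -5 ≠ -7 — holds.
(10) V + P = 1 + 11 = 12; 12 > 10 — holds.
(11) P = 11, not > 13; antecedent false, conditional vacuously true — holds.
(12) Q = 2, U = -4; 2 ≥ -4 (want <) — does not hold.

The assignment fails constraints 2, 7, and 12.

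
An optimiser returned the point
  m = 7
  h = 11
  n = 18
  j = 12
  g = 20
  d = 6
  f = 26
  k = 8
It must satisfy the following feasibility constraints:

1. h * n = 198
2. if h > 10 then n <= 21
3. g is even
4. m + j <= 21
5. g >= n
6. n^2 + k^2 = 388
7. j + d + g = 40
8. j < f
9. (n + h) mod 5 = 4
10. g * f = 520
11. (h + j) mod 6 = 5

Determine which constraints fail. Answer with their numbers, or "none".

The assignment fails constraint 7.

1. h * n = 11 * 18 = 198  ✓
2. h = 11 > 10, so we need n ≤ 21; n = 18 ≤ 21  ✓
3. g = 20 is even  ✓
4. m + j = 7 + 12 = 19; 19 ≤ 21  ✓
5. g = 20, n = 18; 20 ≥ 18  ✓
6. n^2 + k^2 = 18^2 + 8^2 = 324 + 64 = 388  ✓
7. j + d + g = 12 + 6 + 20 = 38, not 40  ✗
8. j = 12, f = 26; 12 < 26  ✓
9. n + h = 29; 29 mod 5 = 4  ✓
10. g * f = 20 * 26 = 520  ✓
11. h + j = 23; 23 mod 6 = 5  ✓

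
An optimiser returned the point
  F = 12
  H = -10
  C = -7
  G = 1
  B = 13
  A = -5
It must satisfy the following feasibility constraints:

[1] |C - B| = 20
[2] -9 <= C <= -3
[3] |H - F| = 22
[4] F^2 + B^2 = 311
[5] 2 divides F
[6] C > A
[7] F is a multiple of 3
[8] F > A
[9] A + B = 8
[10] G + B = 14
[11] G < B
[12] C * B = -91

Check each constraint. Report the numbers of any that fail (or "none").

[1] |-7 - 13| = 20 — satisfied.
[2] C = -7 lies in [-9, -3] — satisfied.
[3] |-10 - 12| = 22 — satisfied.
[4] F^2 + B^2 = 12^2 + 13^2 = 144 + 169 = 313, not 311 — violated.
[5] 12 / 2 = 6, so 2 divides 12 — satisfied.
[6] C = -7, A = -5; -7 ≤ -5 (want >) — violated.
[7] 12 / 3 = 4, so 3 divides 12 — satisfied.
[8] F = 12, A = -5; 12 > -5 — satisfied.
[9] A + B = -5 + 13 = 8 — satisfied.
[10] G + B = 1 + 13 = 14 — satisfied.
[11] G = 1, B = 13; 1 < 13 — satisfied.
[12] C * B = -7 * 13 = -91 — satisfied.

Constraints 4, 6 do not hold.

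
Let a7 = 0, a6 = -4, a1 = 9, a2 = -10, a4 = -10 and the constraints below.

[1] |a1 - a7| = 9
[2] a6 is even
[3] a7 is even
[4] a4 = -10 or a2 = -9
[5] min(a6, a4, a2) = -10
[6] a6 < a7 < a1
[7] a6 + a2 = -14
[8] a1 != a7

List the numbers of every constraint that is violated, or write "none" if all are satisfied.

The assignment satisfies every constraint.

[1] |9 - 0| = 9  true
[2] a6 = -4 is even  true
[3] a7 = 0 is even  true
[4] a4 = -10 = -10 (first disjunct)  true
[5] min(-4, -10, -10) = -10  true
[6] values -4 < 0 < 9  true
[7] a6 + a2 = -4 + (-10) = -14  true
[8] a1 = 9, a7 = 0; distinct  true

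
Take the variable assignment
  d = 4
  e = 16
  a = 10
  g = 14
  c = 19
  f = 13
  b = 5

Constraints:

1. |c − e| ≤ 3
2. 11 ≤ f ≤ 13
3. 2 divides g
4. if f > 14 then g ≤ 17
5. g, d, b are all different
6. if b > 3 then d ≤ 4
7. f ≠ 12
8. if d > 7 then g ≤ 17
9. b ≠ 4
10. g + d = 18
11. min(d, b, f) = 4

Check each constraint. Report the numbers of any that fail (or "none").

Yes — all constraints hold.

1. |19 − 16| = 3; 3 ≤ 3 — OK.
2. f = 13 lies in [11, 13] — OK.
3. 14 / 2 = 7, so 2 divides 14 — OK.
4. f = 13, not > 14; antecedent false, conditional vacuously true — OK.
5. values 14, 4, 5 are pairwise distinct — OK.
6. b = 5 > 3, so we need d ≤ 4; d = 4 ≤ 4 — OK.
7. f = 13, and 13 ≠ 12 — OK.
8. d = 4, not > 7; antecedent false, conditional vacuously true — OK.
9. b = 5, and 5 ≠ 4 — OK.
10. g + d = 14 + 4 = 18 — OK.
11. min(4, 5, 13) = 4 — OK.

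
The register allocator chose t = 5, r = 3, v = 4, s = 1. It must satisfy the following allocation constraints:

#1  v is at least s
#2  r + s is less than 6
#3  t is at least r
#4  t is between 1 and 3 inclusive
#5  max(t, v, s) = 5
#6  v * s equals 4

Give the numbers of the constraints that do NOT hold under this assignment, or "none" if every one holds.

#1 v = 4, s = 1; 4 ≥ 1 — holds.
#2 r + s = 3 + 1 = 4; 4 < 6 — holds.
#3 t = 5, r = 3; 5 ≥ 3 — holds.
#4 t = 5 is outside [1, 3] — fails.
#5 max(5, 4, 1) = 5 — holds.
#6 v * s = 4 * 1 = 4 — holds.

The assignment fails constraint 4.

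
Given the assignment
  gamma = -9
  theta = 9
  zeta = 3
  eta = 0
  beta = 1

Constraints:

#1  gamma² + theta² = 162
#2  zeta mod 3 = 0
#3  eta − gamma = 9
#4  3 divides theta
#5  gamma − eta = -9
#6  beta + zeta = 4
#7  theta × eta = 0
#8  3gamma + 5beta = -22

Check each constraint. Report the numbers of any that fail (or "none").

No violations.

#1 gamma² + theta² = (-9)² + 9² = 81 + 81 = 162  ✔
#2 3 mod 3 = 0  ✔
#3 eta − gamma = 0 − (-9) = 9  ✔
#4 9 / 3 = 3, so 3 divides 9  ✔
#5 gamma − eta = -9 − 0 = -9  ✔
#6 beta + zeta = 1 + 3 = 4  ✔
#7 theta × eta = 9 × 0 = 0  ✔
#8 3gamma + 5beta = 3(-9) + 5(1) = -22  ✔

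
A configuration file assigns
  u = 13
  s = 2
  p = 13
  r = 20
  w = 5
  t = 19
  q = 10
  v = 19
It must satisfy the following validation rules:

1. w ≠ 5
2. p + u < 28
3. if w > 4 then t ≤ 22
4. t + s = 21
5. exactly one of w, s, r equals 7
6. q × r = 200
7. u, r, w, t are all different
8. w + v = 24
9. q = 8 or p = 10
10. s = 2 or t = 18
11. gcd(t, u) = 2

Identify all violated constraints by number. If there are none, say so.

1. w = 5, but 5 is required to differ — fails.
2. p + u = 13 + 13 = 26; 26 < 28 — holds.
3. w = 5 > 4, so we need t ≤ 22; t = 19 ≤ 22 — holds.
4. t + s = 19 + 2 = 21 — holds.
5. w=5, s=2, r=20; 0 of them equal 7, not exactly one — fails.
6. q × r = 10 × 20 = 200 — holds.
7. values 13, 20, 5, 19 are pairwise distinct — holds.
8. w + v = 5 + 19 = 24 — holds.
9. q = 10 ≠ 8 and p = 13 ≠ 10; both disjuncts false — fails.
10. s = 2 = 2 (first disjunct) — holds.
11. gcd(19, 13) = 1, not 2 — fails.

No — constraints 1, 5, 9, 11 are not satisfied.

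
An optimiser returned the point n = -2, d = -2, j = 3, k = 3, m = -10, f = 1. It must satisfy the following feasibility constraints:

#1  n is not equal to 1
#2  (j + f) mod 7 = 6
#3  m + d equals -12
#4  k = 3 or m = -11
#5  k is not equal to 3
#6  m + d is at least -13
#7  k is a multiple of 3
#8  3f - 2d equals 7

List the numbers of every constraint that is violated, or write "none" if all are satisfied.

Constraints 2 and 5 do not hold.

#1 n = -2, and -2 ≠ 1 — holds.
#2 j + f = 4; 4 mod 7 = 4, not 6 — does not hold.
#3 m + d = -10 + (-2) = -12 — holds.
#4 k = 3 = 3 (first disjunct) — holds.
#5 k = 3, but 3 is required to differ — does not hold.
#6 m + d = -10 + (-2) = -12; -12 ≥ -13 — holds.
#7 3 / 3 = 1, so 3 divides 3 — holds.
#8 3f - 2d = 3(1) - 2(-2) = 7 — holds.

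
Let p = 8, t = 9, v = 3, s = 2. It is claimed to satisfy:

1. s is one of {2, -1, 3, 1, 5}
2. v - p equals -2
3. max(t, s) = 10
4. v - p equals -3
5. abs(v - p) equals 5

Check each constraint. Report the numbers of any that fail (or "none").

Constraints 2, 3, and 4 are violated.

1. s = 2 is in {2, -1, 3, 1, 5}  true
2. v - p = 3 - 8 = -5, not -2  false
3. max(9, 2) = 9, not 10  false
4. v - p = 3 - 8 = -5, not -3  false
5. abs(3 - 8) = 5  true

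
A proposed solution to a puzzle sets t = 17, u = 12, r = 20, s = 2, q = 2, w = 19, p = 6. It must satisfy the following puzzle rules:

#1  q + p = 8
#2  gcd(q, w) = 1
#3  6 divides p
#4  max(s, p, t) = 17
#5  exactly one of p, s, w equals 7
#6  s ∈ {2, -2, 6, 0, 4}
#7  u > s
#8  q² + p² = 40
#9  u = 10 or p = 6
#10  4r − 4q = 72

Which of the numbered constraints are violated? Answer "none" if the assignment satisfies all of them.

The assignment fails constraint 5.

#1 q + p = 2 + 6 = 8 — holds.
#2 gcd(2, 19) = 1 — holds.
#3 6 / 6 = 1, so 6 divides 6 — holds.
#4 max(2, 6, 17) = 17 — holds.
#5 p=6, s=2, w=19; 0 of them equal 7, not exactly one — fails.
#6 s = 2 is in {2, -2, 6, 0, 4} — holds.
#7 u = 12, s = 2; 12 > 2 — holds.
#8 q² + p² = 2² + 6² = 4 + 36 = 40 — holds.
#9 u = 12 ≠ 10, but p = 6 = 6 (second disjunct) — holds.
#10 4r − 4q = 4(20) − 4(2) = 72 — holds.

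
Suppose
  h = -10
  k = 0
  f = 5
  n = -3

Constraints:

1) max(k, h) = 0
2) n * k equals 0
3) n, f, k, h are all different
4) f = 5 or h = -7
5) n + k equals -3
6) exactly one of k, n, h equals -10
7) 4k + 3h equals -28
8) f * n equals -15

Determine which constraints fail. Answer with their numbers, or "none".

1) max(0, -10) = 0 — holds.
2) n * k = -3 * 0 = 0 — holds.
3) values -3, 5, 0, -10 are pairwise distinct — holds.
4) f = 5 = 5 (first disjunct) — holds.
5) n + k = -3 + 0 = -3 — holds.
6) k=0, n=-3, h=-10; 1 of them equals -10 — holds.
7) 4k + 3h = 4(0) + 3(-10) = -30, not -28 — does not hold.
8) f * n = 5 * (-3) = -15 — holds.

Constraint 7 is violated.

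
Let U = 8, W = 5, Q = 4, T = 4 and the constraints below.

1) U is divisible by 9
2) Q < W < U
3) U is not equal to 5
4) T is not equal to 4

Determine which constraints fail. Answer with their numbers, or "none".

1) 8 = 9*0 + 8, so 9 does not divide 8  ✗
2) values 4 < 5 < 8  ✓
3) U = 8, and 8 ≠ 5  ✓
4) T = 4, but 4 is required to differ  ✗

The assignment fails constraints 1 and 4.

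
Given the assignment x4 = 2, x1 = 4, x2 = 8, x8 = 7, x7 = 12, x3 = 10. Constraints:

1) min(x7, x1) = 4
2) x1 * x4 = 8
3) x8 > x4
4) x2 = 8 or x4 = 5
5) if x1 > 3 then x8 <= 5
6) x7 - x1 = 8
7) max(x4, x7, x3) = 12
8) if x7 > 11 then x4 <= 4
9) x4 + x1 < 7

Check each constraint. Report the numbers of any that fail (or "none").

Constraint 5 does not hold.

1) min(12, 4) = 4  holds
2) x1 * x4 = 4 * 2 = 8  holds
3) x8 = 7, x4 = 2; 7 > 2  holds
4) x2 = 8 = 8 (first disjunct)  holds
5) x1 = 4 > 3, so we need x8 ≤ 5; but x8 = 7 > 5  fails
6) x7 - x1 = 12 - 4 = 8  holds
7) max(2, 12, 10) = 12  holds
8) x7 = 12 > 11, so we need x4 ≤ 4; x4 = 2 ≤ 4  holds
9) x4 + x1 = 2 + 4 = 6; 6 < 7  holds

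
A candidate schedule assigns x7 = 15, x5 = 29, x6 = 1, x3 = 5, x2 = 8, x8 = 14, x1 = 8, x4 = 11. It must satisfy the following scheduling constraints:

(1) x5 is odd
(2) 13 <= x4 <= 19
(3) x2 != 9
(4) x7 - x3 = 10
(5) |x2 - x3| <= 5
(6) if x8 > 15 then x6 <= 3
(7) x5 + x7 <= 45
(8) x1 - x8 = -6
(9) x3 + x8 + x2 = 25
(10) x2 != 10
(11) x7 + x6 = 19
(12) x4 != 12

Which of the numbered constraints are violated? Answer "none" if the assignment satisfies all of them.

(1) x5 = 29 is odd — holds.
(2) x4 = 11 is outside [13, 19] — does not hold.
(3) x2 = 8, and 8 ≠ 9 — holds.
(4) x7 - x3 = 15 - 5 = 10 — holds.
(5) |8 - 5| = 3; 3 ≤ 5 — holds.
(6) x8 = 14, not > 15; antecedent false, conditional vacuously true — holds.
(7) x5 + x7 = 29 + 15 = 44; 44 ≤ 45 — holds.
(8) x1 - x8 = 8 - 14 = -6 — holds.
(9) x3 + x8 + x2 = 5 + 14 + 8 = 27, not 25 — does not hold.
(10) x2 = 8, and 8 ≠ 10 — holds.
(11) x7 + x6 = 15 + 1 = 16, not 19 — does not hold.
(12) x4 = 11, and 11 ≠ 12 — holds.

Violated: 2, 9, and 11.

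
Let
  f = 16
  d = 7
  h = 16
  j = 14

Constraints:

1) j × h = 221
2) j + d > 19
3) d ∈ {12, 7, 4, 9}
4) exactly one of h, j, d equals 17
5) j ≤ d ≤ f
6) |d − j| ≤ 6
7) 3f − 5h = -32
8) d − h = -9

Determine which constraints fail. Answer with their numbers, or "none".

The assignment fails constraints 1, 4, 5, and 6.

1) j × h = 14 × 16 = 224, not 221 — fails.
2) j + d = 14 + 7 = 21; 21 > 19 — holds.
3) d = 7 is in {12, 7, 4, 9} — holds.
4) h=16, j=14, d=7; 0 of them equal 17, not exactly one — fails.
5) values 14, 7, 16; j = 14 is not ≤ d = 7 — fails.
6) |7 − 14| = 7; 7 > 6, exceeds bound 6 — fails.
7) 3f − 5h = 3(16) − 5(16) = -32 — holds.
8) d − h = 7 − 16 = -9 — holds.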